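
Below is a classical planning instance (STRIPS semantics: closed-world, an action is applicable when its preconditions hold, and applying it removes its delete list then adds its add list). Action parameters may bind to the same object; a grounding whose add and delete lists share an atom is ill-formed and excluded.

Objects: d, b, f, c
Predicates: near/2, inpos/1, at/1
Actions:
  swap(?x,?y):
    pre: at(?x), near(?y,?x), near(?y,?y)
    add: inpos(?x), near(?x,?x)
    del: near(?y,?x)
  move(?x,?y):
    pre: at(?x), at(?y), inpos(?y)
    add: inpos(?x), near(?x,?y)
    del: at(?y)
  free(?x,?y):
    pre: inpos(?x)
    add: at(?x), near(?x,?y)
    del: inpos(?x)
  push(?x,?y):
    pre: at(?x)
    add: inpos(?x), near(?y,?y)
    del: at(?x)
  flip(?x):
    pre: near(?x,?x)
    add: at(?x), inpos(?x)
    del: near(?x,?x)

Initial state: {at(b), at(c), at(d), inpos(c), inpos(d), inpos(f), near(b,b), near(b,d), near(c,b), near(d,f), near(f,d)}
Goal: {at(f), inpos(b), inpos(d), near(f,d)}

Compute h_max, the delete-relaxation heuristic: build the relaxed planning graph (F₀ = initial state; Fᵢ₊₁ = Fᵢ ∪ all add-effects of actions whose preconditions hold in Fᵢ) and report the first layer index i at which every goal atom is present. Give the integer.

1

F0 = init (11 atoms)
F1 = F0 ∪ {at(f), inpos(b), near(b,c), near(c,c), near(c,d), near(c,f), near(d,b), near(d,c), near(d,d), near(f,b), near(f,c), near(f,f)}  (23 atoms)
goal ⊆ F1  ⇒  h_max = 1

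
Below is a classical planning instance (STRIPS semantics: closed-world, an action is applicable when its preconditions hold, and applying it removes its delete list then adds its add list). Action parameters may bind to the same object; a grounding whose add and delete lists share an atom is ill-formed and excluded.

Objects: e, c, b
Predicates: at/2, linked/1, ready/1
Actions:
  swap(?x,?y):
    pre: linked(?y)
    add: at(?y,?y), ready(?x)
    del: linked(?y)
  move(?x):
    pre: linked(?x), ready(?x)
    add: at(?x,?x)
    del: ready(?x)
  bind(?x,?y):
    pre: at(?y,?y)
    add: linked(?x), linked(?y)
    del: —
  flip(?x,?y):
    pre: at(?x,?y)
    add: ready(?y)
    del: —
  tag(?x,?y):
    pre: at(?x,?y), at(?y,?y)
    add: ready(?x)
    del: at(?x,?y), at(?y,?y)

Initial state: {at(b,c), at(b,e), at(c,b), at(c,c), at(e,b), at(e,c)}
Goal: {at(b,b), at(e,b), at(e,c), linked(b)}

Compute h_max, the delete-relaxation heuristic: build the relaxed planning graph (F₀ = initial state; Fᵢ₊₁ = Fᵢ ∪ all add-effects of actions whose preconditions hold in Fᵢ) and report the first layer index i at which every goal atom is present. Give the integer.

2

F0 = init (6 atoms)
F1 = F0 ∪ {linked(b), linked(c), linked(e), ready(b), ready(c), ready(e)}  (12 atoms)
F2 = F1 ∪ {at(b,b), at(e,e)}  (14 atoms)
goal ⊆ F2  ⇒  h_max = 2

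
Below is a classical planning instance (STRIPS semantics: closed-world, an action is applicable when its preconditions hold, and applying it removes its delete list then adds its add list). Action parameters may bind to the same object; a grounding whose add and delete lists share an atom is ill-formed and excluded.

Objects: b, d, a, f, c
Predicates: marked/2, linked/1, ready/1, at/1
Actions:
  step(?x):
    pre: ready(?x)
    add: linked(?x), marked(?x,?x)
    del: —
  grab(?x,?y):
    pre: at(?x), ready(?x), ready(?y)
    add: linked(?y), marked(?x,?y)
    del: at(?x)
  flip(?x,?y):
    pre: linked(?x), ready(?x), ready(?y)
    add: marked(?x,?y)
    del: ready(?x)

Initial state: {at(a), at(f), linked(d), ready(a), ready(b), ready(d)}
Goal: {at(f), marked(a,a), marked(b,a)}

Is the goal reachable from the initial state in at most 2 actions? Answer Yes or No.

No

1. step(b)  →  {at(a), at(f), linked(b), linked(d), marked(b,b), ready(a), ready(b), ready(d)}
2. step(a)  →  {at(a), at(f), linked(a), linked(b), linked(d), marked(a,a), marked(b,b), ready(a), ready(b), ready(d)}
3. flip(b,a)  →  {at(a), at(f), linked(a), linked(b), linked(d), marked(a,a), marked(b,a), marked(b,b), ready(a), ready(d)}
optimal plan length = 3; 3 > 2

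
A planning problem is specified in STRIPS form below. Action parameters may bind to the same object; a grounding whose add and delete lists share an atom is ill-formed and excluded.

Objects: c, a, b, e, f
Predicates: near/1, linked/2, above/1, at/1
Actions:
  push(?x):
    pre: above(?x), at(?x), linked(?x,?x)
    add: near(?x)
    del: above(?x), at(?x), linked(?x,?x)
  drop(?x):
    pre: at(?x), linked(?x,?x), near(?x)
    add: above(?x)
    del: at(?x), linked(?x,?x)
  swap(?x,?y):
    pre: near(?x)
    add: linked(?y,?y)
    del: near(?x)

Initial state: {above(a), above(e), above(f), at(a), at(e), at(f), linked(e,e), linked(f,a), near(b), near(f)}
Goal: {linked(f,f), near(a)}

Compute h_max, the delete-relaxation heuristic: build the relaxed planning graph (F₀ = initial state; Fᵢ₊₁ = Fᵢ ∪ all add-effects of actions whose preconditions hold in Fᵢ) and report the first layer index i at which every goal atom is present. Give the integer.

2

F0 = init (10 atoms)
F1 = F0 ∪ {linked(a,a), linked(b,b), linked(c,c), linked(f,f), near(e)}  (15 atoms)
F2 = F1 ∪ {near(a)}  (16 atoms)
goal ⊆ F2  ⇒  h_max = 2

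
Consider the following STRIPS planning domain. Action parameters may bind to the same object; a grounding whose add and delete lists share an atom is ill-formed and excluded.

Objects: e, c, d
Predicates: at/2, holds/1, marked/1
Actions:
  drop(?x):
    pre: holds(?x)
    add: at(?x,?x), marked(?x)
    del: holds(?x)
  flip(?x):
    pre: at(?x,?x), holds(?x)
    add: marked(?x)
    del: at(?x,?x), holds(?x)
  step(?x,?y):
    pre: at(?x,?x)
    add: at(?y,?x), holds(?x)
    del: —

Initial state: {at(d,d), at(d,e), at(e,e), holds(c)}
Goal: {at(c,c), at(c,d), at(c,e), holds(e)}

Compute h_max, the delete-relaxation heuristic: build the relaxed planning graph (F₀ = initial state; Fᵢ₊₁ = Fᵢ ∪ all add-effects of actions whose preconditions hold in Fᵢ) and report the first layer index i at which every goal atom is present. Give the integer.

F0 = init (4 atoms)
F1 = F0 ∪ {at(c,c), at(c,d), at(c,e), at(e,d), holds(d), holds(e), marked(c)}  (11 atoms)
goal ⊆ F1  ⇒  h_max = 1

1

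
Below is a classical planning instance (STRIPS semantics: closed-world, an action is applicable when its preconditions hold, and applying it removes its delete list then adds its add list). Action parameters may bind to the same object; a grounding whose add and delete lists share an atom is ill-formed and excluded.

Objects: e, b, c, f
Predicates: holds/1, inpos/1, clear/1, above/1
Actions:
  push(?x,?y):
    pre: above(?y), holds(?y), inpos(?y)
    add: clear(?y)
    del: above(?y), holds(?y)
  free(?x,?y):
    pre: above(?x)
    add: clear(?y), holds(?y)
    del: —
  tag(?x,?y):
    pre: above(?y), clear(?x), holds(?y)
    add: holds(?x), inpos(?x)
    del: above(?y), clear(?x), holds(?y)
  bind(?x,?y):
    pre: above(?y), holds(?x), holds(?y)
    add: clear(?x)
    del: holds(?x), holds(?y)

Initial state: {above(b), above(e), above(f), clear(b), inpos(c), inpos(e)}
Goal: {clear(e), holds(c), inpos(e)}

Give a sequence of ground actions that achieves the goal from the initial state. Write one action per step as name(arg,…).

free(e,e); free(e,c)

1. free(e,e)  →  {above(b), above(e), above(f), clear(b), clear(e), holds(e), inpos(c), inpos(e)}
2. free(e,c)  →  {above(b), above(e), above(f), clear(b), clear(c), clear(e), holds(c), holds(e), inpos(c), inpos(e)}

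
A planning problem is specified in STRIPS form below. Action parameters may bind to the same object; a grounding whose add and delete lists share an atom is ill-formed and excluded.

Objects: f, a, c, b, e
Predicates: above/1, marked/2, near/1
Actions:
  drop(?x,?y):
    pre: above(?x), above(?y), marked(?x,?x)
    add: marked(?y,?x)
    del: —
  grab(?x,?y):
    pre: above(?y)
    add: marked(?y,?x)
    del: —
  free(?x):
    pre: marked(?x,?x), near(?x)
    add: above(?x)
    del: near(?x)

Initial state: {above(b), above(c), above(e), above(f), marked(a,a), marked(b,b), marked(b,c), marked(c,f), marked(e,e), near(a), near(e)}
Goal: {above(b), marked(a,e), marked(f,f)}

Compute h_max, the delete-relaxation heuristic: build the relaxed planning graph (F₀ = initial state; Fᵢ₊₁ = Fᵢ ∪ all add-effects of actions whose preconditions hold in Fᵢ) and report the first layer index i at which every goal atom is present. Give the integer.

F0 = init (11 atoms)
F1 = F0 ∪ {above(a), marked(b,a), marked(b,e), marked(b,f), marked(c,a), marked(c,b), marked(c,c), marked(c,e), marked(e,a), marked(e,b), marked(e,c), marked(e,f), marked(f,a), marked(f,b), marked(f,c), marked(f,e), marked(f,f)}  (28 atoms)
F2 = F1 ∪ {marked(a,b), marked(a,c), marked(a,e), marked(a,f)}  (32 atoms)
goal ⊆ F2  ⇒  h_max = 2

2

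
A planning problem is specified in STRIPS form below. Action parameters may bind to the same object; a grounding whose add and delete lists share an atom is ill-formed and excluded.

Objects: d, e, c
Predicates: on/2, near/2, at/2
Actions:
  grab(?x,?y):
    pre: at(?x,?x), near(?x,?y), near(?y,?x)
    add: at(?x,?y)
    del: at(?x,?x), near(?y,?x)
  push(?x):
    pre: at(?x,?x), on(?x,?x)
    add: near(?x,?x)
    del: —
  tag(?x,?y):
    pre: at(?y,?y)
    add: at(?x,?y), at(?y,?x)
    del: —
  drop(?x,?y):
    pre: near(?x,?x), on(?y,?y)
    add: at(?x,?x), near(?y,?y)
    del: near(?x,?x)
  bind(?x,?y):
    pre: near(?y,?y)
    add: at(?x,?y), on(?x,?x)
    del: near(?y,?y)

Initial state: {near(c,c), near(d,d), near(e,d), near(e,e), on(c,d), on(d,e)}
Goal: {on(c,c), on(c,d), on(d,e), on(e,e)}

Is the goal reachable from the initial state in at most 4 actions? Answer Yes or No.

1. bind(e,d)  →  {at(e,d), near(c,c), near(e,d), near(e,e), on(c,d), on(d,e), on(e,e)}
2. bind(c,e)  →  {at(c,e), at(e,d), near(c,c), near(e,d), on(c,c), on(c,d), on(d,e), on(e,e)}
optimal plan length = 2; 2 ≤ 4

Yes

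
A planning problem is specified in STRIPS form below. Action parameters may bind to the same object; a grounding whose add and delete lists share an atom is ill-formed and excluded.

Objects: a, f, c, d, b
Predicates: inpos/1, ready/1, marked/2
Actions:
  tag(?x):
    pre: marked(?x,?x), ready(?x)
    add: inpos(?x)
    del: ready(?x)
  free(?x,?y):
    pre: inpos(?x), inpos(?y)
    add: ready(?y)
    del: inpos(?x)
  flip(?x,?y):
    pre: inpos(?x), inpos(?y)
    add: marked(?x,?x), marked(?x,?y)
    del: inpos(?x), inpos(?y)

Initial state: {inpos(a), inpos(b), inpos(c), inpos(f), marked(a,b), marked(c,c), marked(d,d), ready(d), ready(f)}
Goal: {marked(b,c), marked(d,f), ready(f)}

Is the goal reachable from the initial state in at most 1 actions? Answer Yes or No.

1. tag(d)  →  {inpos(a), inpos(b), inpos(c), inpos(d), inpos(f), marked(a,b), marked(c,c), marked(d,d), ready(f)}
2. flip(d,f)  →  {inpos(a), inpos(b), inpos(c), marked(a,b), marked(c,c), marked(d,d), marked(d,f), ready(f)}
3. flip(b,c)  →  {inpos(a), marked(a,b), marked(b,b), marked(b,c), marked(c,c), marked(d,d), marked(d,f), ready(f)}
optimal plan length = 3; 3 > 1

No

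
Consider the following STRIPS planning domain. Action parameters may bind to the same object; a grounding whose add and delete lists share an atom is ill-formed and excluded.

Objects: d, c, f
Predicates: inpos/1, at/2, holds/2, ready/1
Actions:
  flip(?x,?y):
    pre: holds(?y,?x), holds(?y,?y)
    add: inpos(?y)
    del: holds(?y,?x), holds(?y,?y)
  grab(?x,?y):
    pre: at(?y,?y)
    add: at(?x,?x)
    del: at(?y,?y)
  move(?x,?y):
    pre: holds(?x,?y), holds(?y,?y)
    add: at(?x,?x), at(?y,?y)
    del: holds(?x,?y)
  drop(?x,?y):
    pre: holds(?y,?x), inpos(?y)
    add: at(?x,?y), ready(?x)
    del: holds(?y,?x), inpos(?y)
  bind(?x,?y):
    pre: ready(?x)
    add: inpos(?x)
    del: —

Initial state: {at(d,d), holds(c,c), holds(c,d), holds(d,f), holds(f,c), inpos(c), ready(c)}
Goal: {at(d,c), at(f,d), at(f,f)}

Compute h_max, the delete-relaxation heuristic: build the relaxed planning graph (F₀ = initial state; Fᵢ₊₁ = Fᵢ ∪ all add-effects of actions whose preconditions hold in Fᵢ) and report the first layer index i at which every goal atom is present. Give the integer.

F0 = init (7 atoms)
F1 = F0 ∪ {at(c,c), at(d,c), at(f,f), ready(d)}  (11 atoms)
F2 = F1 ∪ {inpos(d)}  (12 atoms)
F3 = F2 ∪ {at(f,d), ready(f)}  (14 atoms)
goal ⊆ F3  ⇒  h_max = 3

3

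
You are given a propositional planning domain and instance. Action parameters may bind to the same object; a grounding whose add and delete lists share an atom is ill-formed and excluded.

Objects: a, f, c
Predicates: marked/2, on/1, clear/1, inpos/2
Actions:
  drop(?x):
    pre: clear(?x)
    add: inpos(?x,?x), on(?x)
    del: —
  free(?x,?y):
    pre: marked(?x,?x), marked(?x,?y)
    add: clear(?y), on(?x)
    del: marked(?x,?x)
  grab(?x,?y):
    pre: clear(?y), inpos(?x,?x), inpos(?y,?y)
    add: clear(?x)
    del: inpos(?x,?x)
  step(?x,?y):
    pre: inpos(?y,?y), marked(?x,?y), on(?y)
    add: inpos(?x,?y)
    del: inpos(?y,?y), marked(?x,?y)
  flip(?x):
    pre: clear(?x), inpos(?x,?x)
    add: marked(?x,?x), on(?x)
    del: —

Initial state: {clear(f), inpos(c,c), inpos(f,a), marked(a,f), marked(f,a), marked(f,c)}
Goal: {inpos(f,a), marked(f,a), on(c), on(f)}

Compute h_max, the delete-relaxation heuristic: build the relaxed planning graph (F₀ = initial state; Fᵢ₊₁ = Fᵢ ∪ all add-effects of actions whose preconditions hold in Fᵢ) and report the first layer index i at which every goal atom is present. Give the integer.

F0 = init (6 atoms)
F1 = F0 ∪ {inpos(f,f), on(f)}  (8 atoms)
F2 = F1 ∪ {clear(c), inpos(a,f), marked(f,f)}  (11 atoms)
F3 = F2 ∪ {clear(a), marked(c,c), on(c)}  (14 atoms)
goal ⊆ F3  ⇒  h_max = 3

3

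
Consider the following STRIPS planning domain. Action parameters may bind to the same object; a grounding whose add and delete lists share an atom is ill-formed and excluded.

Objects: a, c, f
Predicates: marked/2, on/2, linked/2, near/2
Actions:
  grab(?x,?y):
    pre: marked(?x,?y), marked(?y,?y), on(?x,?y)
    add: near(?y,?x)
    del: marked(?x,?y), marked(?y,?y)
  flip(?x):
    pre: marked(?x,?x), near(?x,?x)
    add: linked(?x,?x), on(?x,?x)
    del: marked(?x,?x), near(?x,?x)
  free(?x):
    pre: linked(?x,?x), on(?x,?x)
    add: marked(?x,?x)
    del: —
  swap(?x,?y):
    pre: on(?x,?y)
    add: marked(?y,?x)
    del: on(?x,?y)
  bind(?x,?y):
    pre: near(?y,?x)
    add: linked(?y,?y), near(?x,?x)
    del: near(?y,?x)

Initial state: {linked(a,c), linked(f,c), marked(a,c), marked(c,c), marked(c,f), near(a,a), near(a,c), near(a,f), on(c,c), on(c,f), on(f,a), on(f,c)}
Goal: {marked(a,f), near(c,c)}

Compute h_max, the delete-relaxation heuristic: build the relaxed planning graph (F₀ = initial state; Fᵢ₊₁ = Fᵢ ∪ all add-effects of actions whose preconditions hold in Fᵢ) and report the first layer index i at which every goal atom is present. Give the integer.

F0 = init (12 atoms)
F1 = F0 ∪ {linked(a,a), marked(a,f), marked(f,c), near(c,c), near(f,f)}  (17 atoms)
goal ⊆ F1  ⇒  h_max = 1

1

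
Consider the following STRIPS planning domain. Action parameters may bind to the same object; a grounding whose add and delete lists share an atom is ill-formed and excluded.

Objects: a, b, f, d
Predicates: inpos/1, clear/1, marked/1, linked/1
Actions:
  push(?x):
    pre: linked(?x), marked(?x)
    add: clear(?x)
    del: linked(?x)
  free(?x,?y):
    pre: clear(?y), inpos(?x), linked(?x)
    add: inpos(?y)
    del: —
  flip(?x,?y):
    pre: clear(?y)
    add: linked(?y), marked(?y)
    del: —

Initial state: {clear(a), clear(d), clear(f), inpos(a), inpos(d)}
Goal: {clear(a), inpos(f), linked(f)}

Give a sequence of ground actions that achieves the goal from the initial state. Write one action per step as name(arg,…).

flip(a,a); free(a,f); flip(a,f)

1. flip(a,a)  →  {clear(a), clear(d), clear(f), inpos(a), inpos(d), linked(a), marked(a)}
2. free(a,f)  →  {clear(a), clear(d), clear(f), inpos(a), inpos(d), inpos(f), linked(a), marked(a)}
3. flip(a,f)  →  {clear(a), clear(d), clear(f), inpos(a), inpos(d), inpos(f), linked(a), linked(f), marked(a), marked(f)}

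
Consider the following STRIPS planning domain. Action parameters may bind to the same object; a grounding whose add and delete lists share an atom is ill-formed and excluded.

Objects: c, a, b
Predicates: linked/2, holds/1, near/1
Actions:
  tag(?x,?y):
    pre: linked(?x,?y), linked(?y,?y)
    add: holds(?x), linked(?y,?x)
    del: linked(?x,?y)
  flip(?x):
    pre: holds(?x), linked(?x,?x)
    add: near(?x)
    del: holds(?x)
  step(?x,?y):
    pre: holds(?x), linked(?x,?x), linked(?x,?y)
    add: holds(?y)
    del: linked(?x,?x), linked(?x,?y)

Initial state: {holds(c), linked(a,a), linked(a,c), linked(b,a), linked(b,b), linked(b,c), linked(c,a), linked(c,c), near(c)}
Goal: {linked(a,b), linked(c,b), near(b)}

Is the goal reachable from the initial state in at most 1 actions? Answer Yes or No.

No

1. tag(b,c)  →  {holds(b), holds(c), linked(a,a), linked(a,c), linked(b,a), linked(b,b), linked(c,a), linked(c,b), linked(c,c), near(c)}
2. tag(b,a)  →  {holds(b), holds(c), linked(a,a), linked(a,b), linked(a,c), linked(b,b), linked(c,a), linked(c,b), linked(c,c), near(c)}
3. flip(b)  →  {holds(c), linked(a,a), linked(a,b), linked(a,c), linked(b,b), linked(c,a), linked(c,b), linked(c,c), near(b), near(c)}
optimal plan length = 3; 3 > 1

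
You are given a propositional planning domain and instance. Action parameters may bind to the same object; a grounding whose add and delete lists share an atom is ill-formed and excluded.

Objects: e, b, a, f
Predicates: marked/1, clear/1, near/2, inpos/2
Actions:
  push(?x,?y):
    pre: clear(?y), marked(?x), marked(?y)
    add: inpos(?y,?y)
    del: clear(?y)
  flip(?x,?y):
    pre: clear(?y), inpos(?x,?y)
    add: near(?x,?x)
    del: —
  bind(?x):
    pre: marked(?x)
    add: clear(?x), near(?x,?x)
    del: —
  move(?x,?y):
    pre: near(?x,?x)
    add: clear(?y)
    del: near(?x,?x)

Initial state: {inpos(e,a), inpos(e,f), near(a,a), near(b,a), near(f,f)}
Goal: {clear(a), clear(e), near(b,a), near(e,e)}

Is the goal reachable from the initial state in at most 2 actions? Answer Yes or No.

No

1. move(a,e)  →  {clear(e), inpos(e,a), inpos(e,f), near(b,a), near(f,f)}
2. move(f,a)  →  {clear(a), clear(e), inpos(e,a), inpos(e,f), near(b,a)}
3. flip(e,a)  →  {clear(a), clear(e), inpos(e,a), inpos(e,f), near(b,a), near(e,e)}
optimal plan length = 3; 3 > 2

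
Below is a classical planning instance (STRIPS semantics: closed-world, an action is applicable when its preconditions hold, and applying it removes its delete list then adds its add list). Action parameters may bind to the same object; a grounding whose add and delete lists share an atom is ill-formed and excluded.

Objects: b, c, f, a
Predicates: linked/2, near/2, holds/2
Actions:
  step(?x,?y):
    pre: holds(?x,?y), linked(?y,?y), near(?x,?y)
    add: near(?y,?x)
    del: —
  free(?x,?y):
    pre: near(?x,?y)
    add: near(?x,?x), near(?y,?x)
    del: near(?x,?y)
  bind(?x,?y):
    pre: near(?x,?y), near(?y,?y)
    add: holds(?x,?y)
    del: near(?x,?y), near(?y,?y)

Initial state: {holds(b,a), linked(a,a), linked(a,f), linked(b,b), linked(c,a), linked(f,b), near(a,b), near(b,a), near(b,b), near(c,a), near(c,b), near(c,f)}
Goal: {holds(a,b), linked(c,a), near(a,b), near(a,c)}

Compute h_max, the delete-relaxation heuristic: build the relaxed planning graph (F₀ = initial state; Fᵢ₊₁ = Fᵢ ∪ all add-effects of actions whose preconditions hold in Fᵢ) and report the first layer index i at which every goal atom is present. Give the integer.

1

F0 = init (12 atoms)
F1 = F0 ∪ {holds(a,b), holds(b,b), holds(c,b), near(a,a), near(a,c), near(b,c), near(c,c), near(f,c)}  (20 atoms)
goal ⊆ F1  ⇒  h_max = 1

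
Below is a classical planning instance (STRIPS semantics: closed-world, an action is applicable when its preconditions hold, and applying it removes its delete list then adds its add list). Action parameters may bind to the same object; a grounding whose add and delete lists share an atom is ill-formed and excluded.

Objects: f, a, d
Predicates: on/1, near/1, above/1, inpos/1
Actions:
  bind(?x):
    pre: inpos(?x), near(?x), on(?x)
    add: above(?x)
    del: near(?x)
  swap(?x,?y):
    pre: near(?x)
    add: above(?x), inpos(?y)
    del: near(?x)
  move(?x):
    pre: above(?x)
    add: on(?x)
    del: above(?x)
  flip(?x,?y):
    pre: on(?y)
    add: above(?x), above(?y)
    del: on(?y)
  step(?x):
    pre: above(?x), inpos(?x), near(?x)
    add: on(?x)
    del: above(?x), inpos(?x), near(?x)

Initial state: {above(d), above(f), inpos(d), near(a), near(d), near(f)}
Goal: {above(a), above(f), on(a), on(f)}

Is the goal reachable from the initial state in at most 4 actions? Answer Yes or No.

No

1. swap(a,f)  →  {above(a), above(d), above(f), inpos(d), inpos(f), near(d), near(f)}
2. move(f)  →  {above(a), above(d), inpos(d), inpos(f), near(d), near(f), on(f)}
3. bind(f)  →  {above(a), above(d), above(f), inpos(d), inpos(f), near(d), on(f)}
4. move(a)  →  {above(d), above(f), inpos(d), inpos(f), near(d), on(a), on(f)}
5. move(d)  →  {above(f), inpos(d), inpos(f), near(d), on(a), on(d), on(f)}
6. flip(a,d)  →  {above(a), above(d), above(f), inpos(d), inpos(f), near(d), on(a), on(f)}
optimal plan length = 6; 6 > 4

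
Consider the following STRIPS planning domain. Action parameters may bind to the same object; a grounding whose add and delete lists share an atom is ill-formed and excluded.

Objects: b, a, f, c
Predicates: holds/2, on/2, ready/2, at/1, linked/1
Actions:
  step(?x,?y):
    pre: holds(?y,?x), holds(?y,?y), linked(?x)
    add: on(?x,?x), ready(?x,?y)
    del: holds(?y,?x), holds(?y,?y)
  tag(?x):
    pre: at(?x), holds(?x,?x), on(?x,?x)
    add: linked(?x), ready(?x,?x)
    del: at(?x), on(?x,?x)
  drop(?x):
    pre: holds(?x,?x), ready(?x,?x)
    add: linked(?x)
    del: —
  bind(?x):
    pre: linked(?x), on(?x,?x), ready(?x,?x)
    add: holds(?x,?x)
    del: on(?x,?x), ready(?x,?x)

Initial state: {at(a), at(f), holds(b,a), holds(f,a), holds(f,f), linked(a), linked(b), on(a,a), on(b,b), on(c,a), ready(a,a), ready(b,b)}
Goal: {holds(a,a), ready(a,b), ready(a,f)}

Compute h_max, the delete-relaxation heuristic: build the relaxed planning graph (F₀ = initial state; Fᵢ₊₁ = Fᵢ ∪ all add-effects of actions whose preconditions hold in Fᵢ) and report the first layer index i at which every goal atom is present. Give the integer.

F0 = init (12 atoms)
F1 = F0 ∪ {holds(a,a), holds(b,b), ready(a,f)}  (15 atoms)
F2 = F1 ∪ {ready(a,b)}  (16 atoms)
goal ⊆ F2  ⇒  h_max = 2

2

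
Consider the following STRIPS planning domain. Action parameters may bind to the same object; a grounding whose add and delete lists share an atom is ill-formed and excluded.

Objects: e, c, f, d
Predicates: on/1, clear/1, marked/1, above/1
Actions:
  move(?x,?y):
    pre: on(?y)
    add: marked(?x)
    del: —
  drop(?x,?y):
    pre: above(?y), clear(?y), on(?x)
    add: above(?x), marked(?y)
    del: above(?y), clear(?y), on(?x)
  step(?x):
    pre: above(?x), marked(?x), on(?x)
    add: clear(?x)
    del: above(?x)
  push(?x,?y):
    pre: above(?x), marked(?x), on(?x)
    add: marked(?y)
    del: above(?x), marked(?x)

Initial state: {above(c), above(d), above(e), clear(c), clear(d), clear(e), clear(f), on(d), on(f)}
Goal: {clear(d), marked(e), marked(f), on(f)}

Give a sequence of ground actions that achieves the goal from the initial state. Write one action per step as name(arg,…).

move(e,f); move(f,f)

1. move(e,f)  →  {above(c), above(d), above(e), clear(c), clear(d), clear(e), clear(f), marked(e), on(d), on(f)}
2. move(f,f)  →  {above(c), above(d), above(e), clear(c), clear(d), clear(e), clear(f), marked(e), marked(f), on(d), on(f)}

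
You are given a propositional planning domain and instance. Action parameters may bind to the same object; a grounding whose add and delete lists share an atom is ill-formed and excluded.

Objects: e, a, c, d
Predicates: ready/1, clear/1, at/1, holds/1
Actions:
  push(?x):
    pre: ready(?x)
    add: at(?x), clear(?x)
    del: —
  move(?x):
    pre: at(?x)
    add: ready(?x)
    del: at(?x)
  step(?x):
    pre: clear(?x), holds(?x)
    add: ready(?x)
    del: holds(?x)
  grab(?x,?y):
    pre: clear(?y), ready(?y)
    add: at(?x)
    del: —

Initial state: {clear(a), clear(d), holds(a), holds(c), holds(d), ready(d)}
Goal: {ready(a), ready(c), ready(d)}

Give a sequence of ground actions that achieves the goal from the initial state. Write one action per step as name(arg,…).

step(a); grab(c,a); move(c)

1. step(a)  →  {clear(a), clear(d), holds(c), holds(d), ready(a), ready(d)}
2. grab(c,a)  →  {at(c), clear(a), clear(d), holds(c), holds(d), ready(a), ready(d)}
3. move(c)  →  {clear(a), clear(d), holds(c), holds(d), ready(a), ready(c), ready(d)}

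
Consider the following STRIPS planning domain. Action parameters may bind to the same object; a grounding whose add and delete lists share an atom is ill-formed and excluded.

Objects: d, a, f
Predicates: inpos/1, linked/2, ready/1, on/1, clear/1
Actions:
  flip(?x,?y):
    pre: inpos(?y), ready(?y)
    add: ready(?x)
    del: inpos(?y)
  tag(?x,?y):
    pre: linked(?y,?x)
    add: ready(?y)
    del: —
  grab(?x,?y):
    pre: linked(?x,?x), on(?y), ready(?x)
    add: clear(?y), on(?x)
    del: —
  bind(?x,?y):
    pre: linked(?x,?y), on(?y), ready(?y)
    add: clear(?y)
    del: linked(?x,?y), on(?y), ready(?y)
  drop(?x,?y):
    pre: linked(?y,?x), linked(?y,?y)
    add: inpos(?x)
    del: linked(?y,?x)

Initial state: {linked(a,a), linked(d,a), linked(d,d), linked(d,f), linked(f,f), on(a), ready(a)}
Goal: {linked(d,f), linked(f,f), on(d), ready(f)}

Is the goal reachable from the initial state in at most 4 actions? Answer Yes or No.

1. tag(d,d)  →  {linked(a,a), linked(d,a), linked(d,d), linked(d,f), linked(f,f), on(a), ready(a), ready(d)}
2. tag(f,f)  →  {linked(a,a), linked(d,a), linked(d,d), linked(d,f), linked(f,f), on(a), ready(a), ready(d), ready(f)}
3. grab(d,a)  →  {clear(a), linked(a,a), linked(d,a), linked(d,d), linked(d,f), linked(f,f), on(a), on(d), ready(a), ready(d), ready(f)}
optimal plan length = 3; 3 ≤ 4

Yes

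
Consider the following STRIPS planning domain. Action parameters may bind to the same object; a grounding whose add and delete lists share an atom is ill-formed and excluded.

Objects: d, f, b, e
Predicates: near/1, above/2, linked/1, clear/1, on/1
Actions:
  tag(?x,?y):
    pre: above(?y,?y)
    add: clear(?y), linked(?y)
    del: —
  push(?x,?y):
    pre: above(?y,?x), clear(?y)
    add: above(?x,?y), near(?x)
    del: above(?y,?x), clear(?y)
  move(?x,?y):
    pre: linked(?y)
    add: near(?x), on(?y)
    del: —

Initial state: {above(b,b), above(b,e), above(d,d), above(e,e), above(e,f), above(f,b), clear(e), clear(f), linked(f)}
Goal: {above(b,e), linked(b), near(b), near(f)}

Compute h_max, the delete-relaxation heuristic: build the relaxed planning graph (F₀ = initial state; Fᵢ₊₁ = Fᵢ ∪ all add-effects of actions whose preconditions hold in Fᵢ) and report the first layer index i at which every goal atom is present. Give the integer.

F0 = init (9 atoms)
F1 = F0 ∪ {above(b,f), above(f,e), clear(b), clear(d), linked(b), linked(d), linked(e), near(b), near(d), near(e), near(f), on(f)}  (21 atoms)
goal ⊆ F1  ⇒  h_max = 1

1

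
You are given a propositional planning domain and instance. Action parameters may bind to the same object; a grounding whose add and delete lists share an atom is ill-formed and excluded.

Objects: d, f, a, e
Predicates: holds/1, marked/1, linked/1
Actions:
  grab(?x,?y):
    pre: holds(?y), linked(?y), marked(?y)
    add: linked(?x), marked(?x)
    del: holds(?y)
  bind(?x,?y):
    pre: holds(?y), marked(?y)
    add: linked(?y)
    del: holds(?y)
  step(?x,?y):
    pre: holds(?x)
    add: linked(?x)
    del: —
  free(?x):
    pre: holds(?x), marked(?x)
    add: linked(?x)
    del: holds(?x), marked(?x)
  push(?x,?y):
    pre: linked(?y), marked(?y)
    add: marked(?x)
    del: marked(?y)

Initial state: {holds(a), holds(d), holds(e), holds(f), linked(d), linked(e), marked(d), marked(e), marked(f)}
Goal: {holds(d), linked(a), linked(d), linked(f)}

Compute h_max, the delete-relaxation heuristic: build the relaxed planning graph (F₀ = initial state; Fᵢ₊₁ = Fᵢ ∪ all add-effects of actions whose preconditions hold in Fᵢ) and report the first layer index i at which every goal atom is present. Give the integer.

1

F0 = init (9 atoms)
F1 = F0 ∪ {linked(a), linked(f), marked(a)}  (12 atoms)
goal ⊆ F1  ⇒  h_max = 1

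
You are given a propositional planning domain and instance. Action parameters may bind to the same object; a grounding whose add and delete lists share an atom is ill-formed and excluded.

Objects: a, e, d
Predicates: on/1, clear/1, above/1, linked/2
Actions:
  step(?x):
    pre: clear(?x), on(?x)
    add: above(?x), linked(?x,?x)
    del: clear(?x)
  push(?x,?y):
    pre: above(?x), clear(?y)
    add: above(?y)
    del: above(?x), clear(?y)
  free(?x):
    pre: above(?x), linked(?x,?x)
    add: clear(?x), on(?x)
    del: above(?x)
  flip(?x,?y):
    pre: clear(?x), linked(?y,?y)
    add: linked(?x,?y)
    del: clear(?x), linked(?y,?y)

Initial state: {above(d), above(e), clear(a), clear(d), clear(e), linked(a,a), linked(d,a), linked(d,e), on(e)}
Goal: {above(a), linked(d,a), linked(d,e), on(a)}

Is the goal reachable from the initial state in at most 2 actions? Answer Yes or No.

No

1. push(e,a)  →  {above(a), above(d), clear(d), clear(e), linked(a,a), linked(d,a), linked(d,e), on(e)}
2. free(a)  →  {above(d), clear(a), clear(d), clear(e), linked(a,a), linked(d,a), linked(d,e), on(a), on(e)}
3. step(a)  →  {above(a), above(d), clear(d), clear(e), linked(a,a), linked(d,a), linked(d,e), on(a), on(e)}
optimal plan length = 3; 3 > 2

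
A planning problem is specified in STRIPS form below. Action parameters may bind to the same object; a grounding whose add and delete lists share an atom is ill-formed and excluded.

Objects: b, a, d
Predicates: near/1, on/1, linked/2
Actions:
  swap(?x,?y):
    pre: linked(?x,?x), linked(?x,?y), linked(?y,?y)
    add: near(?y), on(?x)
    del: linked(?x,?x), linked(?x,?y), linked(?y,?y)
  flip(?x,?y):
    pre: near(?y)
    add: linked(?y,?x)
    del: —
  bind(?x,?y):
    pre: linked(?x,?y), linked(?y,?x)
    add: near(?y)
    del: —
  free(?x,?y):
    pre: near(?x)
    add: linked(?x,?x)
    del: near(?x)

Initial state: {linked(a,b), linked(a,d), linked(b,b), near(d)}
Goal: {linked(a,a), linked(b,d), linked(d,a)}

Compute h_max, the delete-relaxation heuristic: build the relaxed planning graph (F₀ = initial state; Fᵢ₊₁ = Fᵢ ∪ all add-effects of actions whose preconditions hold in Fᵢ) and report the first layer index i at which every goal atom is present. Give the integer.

F0 = init (4 atoms)
F1 = F0 ∪ {linked(d,a), linked(d,b), linked(d,d), near(b), on(b)}  (9 atoms)
F2 = F1 ∪ {linked(b,a), linked(b,d), near(a), on(d)}  (13 atoms)
F3 = F2 ∪ {linked(a,a)}  (14 atoms)
goal ⊆ F3  ⇒  h_max = 3

3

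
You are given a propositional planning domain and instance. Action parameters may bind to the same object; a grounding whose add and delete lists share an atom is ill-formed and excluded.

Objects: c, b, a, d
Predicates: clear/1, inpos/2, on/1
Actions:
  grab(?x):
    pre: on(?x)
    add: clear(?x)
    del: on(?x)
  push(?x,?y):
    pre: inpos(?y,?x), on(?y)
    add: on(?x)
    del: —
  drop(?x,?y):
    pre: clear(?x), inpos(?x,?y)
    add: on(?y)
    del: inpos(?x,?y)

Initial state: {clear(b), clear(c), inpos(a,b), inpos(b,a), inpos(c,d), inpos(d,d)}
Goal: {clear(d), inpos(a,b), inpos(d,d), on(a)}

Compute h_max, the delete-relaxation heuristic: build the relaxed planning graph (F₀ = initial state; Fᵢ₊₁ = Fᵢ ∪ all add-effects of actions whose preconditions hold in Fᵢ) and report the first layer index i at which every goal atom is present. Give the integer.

F0 = init (6 atoms)
F1 = F0 ∪ {on(a), on(d)}  (8 atoms)
F2 = F1 ∪ {clear(a), clear(d), on(b)}  (11 atoms)
goal ⊆ F2  ⇒  h_max = 2

2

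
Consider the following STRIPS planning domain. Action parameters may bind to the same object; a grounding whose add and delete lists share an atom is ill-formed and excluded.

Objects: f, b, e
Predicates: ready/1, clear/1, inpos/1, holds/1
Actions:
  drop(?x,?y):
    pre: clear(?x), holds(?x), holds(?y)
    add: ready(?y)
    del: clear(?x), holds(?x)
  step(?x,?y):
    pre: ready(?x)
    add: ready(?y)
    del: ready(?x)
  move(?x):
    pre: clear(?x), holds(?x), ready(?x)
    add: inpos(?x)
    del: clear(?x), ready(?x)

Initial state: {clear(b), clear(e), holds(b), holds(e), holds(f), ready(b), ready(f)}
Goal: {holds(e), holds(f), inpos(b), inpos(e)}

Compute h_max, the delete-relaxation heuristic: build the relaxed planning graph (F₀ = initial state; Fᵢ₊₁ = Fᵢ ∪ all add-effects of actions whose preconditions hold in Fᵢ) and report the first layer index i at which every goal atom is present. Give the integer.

2

F0 = init (7 atoms)
F1 = F0 ∪ {inpos(b), ready(e)}  (9 atoms)
F2 = F1 ∪ {inpos(e)}  (10 atoms)
goal ⊆ F2  ⇒  h_max = 2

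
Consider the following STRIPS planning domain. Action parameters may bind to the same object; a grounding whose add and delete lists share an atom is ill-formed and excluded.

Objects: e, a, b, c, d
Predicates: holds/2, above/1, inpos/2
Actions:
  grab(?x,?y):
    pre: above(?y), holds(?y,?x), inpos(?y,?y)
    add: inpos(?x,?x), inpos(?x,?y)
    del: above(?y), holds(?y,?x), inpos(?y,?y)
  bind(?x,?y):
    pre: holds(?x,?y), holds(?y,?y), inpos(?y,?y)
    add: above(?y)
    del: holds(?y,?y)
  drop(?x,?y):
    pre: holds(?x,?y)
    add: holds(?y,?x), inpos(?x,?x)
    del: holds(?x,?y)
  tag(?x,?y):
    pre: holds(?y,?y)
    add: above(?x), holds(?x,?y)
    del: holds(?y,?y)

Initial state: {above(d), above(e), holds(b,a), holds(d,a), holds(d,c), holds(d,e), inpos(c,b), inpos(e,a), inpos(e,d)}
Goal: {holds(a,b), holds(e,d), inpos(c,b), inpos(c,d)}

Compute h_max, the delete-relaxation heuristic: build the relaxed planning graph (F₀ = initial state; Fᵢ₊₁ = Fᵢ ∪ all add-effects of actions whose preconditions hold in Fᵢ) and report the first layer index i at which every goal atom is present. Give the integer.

2

F0 = init (9 atoms)
F1 = F0 ∪ {holds(a,b), holds(a,d), holds(c,d), holds(e,d), inpos(b,b), inpos(d,d)}  (15 atoms)
F2 = F1 ∪ {inpos(a,a), inpos(a,d), inpos(c,c), inpos(c,d), inpos(e,e)}  (20 atoms)
goal ⊆ F2  ⇒  h_max = 2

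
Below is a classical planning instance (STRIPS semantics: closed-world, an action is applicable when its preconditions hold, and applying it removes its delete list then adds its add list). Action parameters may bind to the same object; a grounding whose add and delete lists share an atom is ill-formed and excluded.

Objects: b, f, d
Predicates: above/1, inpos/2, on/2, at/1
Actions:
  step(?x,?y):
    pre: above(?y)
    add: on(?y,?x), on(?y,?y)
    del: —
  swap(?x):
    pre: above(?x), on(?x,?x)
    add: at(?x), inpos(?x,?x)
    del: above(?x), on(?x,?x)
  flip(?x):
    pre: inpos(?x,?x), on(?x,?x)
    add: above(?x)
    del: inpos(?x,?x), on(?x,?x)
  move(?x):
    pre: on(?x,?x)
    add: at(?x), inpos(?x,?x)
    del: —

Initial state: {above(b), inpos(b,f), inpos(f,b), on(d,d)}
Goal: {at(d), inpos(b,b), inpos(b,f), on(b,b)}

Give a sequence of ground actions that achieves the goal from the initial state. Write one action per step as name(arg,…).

step(b,b); move(b); move(d)

1. step(b,b)  →  {above(b), inpos(b,f), inpos(f,b), on(b,b), on(d,d)}
2. move(b)  →  {above(b), at(b), inpos(b,b), inpos(b,f), inpos(f,b), on(b,b), on(d,d)}
3. move(d)  →  {above(b), at(b), at(d), inpos(b,b), inpos(b,f), inpos(d,d), inpos(f,b), on(b,b), on(d,d)}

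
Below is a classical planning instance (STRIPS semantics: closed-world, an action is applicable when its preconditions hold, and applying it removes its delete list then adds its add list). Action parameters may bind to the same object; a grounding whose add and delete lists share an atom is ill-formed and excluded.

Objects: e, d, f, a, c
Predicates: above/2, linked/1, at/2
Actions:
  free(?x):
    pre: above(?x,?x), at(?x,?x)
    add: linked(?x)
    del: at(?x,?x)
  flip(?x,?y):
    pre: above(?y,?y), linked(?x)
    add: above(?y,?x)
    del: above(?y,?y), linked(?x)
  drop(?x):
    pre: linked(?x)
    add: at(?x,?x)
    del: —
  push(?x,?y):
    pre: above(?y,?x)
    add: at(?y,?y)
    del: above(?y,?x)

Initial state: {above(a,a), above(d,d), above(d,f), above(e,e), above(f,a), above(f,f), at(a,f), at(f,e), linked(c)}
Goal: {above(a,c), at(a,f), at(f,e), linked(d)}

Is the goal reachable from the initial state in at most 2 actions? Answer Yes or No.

No

1. flip(c,a)  →  {above(a,c), above(d,d), above(d,f), above(e,e), above(f,a), above(f,f), at(a,f), at(f,e)}
2. push(f,d)  →  {above(a,c), above(d,d), above(e,e), above(f,a), above(f,f), at(a,f), at(d,d), at(f,e)}
3. free(d)  →  {above(a,c), above(d,d), above(e,e), above(f,a), above(f,f), at(a,f), at(f,e), linked(d)}
optimal plan length = 3; 3 > 2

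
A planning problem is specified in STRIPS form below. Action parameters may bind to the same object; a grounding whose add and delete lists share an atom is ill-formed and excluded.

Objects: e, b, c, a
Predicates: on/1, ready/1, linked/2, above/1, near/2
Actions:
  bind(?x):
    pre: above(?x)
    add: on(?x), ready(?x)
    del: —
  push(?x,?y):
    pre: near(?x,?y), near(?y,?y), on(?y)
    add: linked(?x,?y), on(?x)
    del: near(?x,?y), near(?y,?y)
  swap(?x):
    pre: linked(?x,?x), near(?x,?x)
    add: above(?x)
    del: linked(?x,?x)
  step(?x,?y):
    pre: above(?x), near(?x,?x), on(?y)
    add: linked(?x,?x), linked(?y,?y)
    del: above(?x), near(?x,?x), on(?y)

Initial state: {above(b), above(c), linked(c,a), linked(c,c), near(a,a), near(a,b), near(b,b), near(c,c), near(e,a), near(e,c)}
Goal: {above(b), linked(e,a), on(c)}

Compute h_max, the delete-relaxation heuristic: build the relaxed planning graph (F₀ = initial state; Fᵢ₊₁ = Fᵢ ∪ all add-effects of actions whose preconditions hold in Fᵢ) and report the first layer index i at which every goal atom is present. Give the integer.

3

F0 = init (10 atoms)
F1 = F0 ∪ {on(b), on(c), ready(b), ready(c)}  (14 atoms)
F2 = F1 ∪ {linked(a,b), linked(b,b), linked(e,c), on(a), on(e)}  (19 atoms)
F3 = F2 ∪ {linked(a,a), linked(e,a), linked(e,e)}  (22 atoms)
goal ⊆ F3  ⇒  h_max = 3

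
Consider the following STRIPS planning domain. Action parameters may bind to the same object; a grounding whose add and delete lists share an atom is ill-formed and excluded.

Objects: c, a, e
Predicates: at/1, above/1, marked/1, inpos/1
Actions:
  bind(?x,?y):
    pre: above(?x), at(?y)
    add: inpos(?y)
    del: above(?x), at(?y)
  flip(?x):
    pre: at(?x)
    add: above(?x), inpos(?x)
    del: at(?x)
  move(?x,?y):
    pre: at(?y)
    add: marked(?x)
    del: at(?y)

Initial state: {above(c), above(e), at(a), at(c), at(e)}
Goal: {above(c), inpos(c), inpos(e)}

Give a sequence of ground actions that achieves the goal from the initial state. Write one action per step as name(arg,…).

bind(c,e); flip(c)

1. bind(c,e)  →  {above(e), at(a), at(c), inpos(e)}
2. flip(c)  →  {above(c), above(e), at(a), inpos(c), inpos(e)}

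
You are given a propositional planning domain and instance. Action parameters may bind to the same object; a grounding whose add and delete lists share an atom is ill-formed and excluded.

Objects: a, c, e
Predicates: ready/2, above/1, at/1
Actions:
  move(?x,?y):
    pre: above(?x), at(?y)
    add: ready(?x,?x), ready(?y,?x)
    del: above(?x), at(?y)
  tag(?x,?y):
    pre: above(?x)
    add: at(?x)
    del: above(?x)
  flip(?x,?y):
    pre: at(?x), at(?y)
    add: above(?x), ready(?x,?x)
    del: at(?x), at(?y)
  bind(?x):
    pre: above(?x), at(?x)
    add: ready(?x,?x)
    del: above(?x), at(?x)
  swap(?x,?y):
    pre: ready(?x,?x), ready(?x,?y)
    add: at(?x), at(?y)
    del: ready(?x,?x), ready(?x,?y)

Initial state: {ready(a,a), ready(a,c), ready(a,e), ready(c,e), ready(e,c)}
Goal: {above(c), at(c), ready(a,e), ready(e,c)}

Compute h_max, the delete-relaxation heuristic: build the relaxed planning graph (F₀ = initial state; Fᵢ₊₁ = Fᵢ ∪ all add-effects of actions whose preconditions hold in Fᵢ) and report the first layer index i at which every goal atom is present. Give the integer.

F0 = init (5 atoms)
F1 = F0 ∪ {at(a), at(c), at(e)}  (8 atoms)
F2 = F1 ∪ {above(a), above(c), above(e), ready(c,c), ready(e,e)}  (13 atoms)
goal ⊆ F2  ⇒  h_max = 2

2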